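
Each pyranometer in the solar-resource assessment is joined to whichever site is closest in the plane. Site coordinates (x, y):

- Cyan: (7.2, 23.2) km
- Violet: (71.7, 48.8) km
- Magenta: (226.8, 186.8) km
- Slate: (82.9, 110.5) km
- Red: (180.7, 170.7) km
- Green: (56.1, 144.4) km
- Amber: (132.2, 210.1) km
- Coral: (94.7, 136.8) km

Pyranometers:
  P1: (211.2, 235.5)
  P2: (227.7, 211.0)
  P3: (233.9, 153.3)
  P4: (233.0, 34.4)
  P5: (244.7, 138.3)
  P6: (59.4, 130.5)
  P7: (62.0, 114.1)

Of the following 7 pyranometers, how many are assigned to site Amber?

P1 → Magenta
P2 → Magenta
P3 → Magenta
P4 → Red
P5 → Magenta
P6 → Green
P7 → Slate
0 of the 7 go to Amber.

0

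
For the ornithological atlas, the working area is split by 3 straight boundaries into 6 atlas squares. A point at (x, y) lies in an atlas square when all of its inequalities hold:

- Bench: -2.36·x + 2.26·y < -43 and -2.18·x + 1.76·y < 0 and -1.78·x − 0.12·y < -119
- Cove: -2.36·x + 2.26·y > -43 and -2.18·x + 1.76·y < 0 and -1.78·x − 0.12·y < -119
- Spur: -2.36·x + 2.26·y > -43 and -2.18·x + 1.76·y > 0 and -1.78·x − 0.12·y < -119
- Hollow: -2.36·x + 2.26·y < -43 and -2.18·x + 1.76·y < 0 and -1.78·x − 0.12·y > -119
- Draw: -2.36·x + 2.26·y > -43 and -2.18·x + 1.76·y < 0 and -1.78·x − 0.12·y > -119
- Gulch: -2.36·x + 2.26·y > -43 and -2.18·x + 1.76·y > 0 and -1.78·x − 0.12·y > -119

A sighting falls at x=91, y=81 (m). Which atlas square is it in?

Cove

-2.36·91 + 2.26·81 = -31.700, which is > -43
-2.18·91 + 1.76·81 = -55.820, which is < 0
-1.78·91 − 0.12·81 = -171.700, which is < -119
This sign pattern matches Cove.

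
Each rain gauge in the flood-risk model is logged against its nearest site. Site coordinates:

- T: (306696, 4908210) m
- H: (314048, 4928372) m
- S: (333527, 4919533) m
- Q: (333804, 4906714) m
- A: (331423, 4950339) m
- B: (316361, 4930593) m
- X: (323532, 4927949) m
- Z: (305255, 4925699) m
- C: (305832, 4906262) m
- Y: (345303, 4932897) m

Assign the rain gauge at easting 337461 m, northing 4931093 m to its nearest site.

Y

Squared distances to each site:
T: 1470116914.000; H: 555572410.000; S: 149109956.000; Q: 607709290.000; A: 406865960.000; B: 445460000.000; X: 203901777.000; Z: 1066321672.000; C: 1616972202.000; Y: 64751380.000.
Minimum at Y.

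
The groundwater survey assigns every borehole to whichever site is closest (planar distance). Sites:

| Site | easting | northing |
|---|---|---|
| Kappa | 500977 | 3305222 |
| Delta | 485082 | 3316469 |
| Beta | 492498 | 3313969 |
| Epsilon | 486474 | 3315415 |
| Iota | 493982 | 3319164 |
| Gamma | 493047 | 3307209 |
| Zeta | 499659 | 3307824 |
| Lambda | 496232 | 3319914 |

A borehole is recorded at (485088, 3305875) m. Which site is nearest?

Squared distances to each site:
Kappa: 252886730.000; Delta: 112232872.000; Beta: 120420936.000; Epsilon: 92932596.000; Iota: 255700757.000; Gamma: 65125237.000; Zeta: 216112642.000; Lambda: 321282257.000.
Minimum at Gamma.

Gamma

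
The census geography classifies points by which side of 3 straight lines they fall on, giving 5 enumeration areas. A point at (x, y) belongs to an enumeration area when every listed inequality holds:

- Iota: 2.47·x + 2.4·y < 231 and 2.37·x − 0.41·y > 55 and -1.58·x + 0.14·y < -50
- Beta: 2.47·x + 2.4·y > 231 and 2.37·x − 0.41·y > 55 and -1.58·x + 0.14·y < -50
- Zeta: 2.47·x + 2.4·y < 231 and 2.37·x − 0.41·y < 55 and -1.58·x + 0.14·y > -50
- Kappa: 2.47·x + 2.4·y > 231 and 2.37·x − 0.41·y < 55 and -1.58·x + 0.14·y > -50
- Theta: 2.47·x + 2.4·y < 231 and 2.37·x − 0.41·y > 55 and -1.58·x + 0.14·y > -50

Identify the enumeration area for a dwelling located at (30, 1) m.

2.47·30 + 2.4·1 = 76.500, which is < 231
2.37·30 − 0.41·1 = 70.690, which is > 55
-1.58·30 + 0.14·1 = -47.260, which is > -50
This sign pattern matches Theta.

Theta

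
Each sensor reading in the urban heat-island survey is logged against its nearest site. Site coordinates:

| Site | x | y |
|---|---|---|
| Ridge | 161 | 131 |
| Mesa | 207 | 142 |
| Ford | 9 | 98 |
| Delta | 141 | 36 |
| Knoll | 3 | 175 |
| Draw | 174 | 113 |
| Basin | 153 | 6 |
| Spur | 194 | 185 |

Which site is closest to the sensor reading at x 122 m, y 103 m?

Squared distances to each site:
Ridge: 2305.000; Mesa: 8746.000; Ford: 12794.000; Delta: 4850.000; Knoll: 19345.000; Draw: 2804.000; Basin: 10370.000; Spur: 11908.000.
Minimum at Ridge.

Ridge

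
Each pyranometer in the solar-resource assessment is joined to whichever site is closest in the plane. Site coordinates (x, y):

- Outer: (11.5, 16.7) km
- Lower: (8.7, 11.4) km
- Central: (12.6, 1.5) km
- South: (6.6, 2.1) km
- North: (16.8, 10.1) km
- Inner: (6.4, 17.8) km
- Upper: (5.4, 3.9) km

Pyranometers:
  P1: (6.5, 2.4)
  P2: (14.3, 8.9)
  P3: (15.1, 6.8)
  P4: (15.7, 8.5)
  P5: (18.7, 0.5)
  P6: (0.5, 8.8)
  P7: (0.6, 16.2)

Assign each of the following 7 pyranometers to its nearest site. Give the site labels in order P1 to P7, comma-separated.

South, North, North, North, Central, Upper, Inner

P1 → South (d²=0.10)
P2 → North (d²=7.69)
P3 → North (d²=13.78)
P4 → North (d²=3.77)
P5 → Central (d²=38.21)
P6 → Upper (d²=48.02)
P7 → Inner (d²=36.20)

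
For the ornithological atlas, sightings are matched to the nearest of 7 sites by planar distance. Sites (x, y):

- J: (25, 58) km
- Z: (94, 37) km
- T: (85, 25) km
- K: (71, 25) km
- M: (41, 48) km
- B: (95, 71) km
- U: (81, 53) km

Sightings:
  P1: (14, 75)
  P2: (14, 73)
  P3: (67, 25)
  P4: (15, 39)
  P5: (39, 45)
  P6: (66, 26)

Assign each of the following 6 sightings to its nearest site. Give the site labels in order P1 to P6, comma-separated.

P1 → J (d²=410.00)
P2 → J (d²=346.00)
P3 → K (d²=16.00)
P4 → J (d²=461.00)
P5 → M (d²=13.00)
P6 → K (d²=26.00)

J, J, K, J, M, K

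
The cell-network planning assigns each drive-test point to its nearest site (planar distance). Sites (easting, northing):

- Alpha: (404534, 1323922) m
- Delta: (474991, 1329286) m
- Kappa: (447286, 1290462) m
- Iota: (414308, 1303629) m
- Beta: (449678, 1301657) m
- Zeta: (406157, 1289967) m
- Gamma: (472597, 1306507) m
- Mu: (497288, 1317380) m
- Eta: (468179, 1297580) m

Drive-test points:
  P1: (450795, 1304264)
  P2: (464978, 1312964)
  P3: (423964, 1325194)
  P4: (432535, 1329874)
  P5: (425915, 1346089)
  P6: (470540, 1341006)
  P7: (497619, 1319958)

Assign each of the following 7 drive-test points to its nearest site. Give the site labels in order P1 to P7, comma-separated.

P1 → Beta (d²=8044138.00)
P2 → Gamma (d²=99742010.00)
P3 → Alpha (d²=379142884.00)
P4 → Alpha (d²=819482305.00)
P5 → Alpha (d²=948523050.00)
P6 → Delta (d²=157169801.00)
P7 → Mu (d²=6755645.00)

Beta, Gamma, Alpha, Alpha, Alpha, Delta, Mu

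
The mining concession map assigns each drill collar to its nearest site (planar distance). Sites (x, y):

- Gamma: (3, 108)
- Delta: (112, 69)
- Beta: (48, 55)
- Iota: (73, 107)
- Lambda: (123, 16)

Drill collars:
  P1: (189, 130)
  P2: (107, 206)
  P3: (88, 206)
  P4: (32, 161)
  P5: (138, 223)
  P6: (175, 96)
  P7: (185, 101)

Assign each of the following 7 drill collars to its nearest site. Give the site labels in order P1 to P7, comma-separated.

P1 → Delta (d²=9650.00)
P2 → Iota (d²=10957.00)
P3 → Iota (d²=10026.00)
P4 → Gamma (d²=3650.00)
P5 → Iota (d²=17681.00)
P6 → Delta (d²=4698.00)
P7 → Delta (d²=6353.00)

Delta, Iota, Iota, Gamma, Iota, Delta, Delta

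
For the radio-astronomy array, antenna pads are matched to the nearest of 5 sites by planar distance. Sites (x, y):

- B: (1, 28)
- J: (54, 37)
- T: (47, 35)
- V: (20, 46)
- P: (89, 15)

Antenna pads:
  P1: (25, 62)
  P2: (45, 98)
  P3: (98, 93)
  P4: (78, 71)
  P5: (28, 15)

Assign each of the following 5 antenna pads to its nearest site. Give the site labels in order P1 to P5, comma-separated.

V, V, J, J, T

P1 → V (d²=281.00)
P2 → V (d²=3329.00)
P3 → J (d²=5072.00)
P4 → J (d²=1732.00)
P5 → T (d²=761.00)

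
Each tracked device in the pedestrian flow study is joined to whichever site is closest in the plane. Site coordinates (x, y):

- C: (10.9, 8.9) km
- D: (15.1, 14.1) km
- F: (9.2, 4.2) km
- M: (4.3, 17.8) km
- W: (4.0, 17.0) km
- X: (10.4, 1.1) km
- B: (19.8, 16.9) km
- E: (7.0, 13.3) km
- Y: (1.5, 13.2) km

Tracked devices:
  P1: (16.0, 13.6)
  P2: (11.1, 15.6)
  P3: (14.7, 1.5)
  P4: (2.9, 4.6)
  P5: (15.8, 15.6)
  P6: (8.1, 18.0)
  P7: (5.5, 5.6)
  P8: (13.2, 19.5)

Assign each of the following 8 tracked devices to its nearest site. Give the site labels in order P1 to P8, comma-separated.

D, D, X, F, D, M, F, D

P1 → D (d²=1.06)
P2 → D (d²=18.25)
P3 → X (d²=18.65)
P4 → F (d²=39.85)
P5 → D (d²=2.74)
P6 → M (d²=14.48)
P7 → F (d²=15.65)
P8 → D (d²=32.77)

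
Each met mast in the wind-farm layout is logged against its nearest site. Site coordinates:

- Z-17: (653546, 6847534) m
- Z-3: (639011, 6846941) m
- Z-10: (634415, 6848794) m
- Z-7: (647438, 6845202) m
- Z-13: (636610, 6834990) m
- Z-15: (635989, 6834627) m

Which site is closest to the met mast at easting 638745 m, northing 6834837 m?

Z-13

Squared distances to each site:
Z-17: 380283410.000; Z-3: 146577572.000; Z-10: 213546749.000; Z-7: 183001474.000; Z-13: 4581634.000; Z-15: 7639636.000.
Minimum at Z-13.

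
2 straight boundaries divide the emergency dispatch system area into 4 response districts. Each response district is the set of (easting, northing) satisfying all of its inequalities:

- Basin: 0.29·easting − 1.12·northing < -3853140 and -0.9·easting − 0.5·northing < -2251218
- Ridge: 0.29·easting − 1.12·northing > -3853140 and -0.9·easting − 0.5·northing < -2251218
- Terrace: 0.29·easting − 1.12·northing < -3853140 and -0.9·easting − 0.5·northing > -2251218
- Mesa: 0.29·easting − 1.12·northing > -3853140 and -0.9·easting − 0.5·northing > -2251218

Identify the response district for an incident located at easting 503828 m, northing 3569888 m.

0.29·503828 − 1.12·3569888 = -3852164.440, which is > -3853140
-0.9·503828 − 0.5·3569888 = -2238389.200, which is > -2251218
This sign pattern matches Mesa.

Mesa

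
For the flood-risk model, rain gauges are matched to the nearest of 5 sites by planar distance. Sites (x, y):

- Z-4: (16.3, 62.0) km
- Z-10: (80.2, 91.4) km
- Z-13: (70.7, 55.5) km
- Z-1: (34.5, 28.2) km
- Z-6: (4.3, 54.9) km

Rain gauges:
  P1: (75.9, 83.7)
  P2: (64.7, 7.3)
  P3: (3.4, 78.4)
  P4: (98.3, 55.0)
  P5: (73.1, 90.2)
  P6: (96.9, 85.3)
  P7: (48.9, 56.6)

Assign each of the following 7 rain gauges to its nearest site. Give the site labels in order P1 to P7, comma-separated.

P1 → Z-10 (d²=77.78)
P2 → Z-1 (d²=1348.85)
P3 → Z-4 (d²=435.37)
P4 → Z-13 (d²=762.01)
P5 → Z-10 (d²=51.85)
P6 → Z-10 (d²=316.10)
P7 → Z-13 (d²=476.45)

Z-10, Z-1, Z-4, Z-13, Z-10, Z-10, Z-13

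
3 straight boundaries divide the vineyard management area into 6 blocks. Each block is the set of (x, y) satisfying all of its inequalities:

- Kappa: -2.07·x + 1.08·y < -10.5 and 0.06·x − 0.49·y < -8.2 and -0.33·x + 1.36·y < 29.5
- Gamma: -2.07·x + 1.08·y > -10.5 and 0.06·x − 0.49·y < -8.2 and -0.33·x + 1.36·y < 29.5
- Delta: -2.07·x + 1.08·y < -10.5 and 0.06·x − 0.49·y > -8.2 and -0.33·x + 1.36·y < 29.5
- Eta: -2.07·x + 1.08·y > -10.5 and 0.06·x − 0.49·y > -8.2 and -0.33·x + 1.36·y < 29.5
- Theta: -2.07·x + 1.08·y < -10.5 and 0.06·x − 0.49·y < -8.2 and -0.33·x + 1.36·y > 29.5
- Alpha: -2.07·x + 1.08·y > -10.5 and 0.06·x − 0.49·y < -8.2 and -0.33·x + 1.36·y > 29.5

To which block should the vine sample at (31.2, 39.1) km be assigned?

Theta

-2.07·31.2 + 1.08·39.1 = -22.356, which is < -10.5
0.06·31.2 − 0.49·39.1 = -17.287, which is < -8.2
-0.33·31.2 + 1.36·39.1 = 42.880, which is > 29.5
This sign pattern matches Theta.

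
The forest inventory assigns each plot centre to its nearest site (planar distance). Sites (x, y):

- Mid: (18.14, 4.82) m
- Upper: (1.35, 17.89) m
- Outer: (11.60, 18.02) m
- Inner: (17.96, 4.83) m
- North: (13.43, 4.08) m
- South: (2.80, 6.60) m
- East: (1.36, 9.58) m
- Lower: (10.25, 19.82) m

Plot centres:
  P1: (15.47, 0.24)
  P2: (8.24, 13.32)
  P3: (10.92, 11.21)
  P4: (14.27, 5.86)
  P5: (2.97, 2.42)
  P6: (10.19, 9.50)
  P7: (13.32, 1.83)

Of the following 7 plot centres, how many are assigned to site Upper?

P1 → North
P2 → Outer
P3 → Outer
P4 → North
P5 → South
P6 → North
P7 → North
0 of the 7 go to Upper.

0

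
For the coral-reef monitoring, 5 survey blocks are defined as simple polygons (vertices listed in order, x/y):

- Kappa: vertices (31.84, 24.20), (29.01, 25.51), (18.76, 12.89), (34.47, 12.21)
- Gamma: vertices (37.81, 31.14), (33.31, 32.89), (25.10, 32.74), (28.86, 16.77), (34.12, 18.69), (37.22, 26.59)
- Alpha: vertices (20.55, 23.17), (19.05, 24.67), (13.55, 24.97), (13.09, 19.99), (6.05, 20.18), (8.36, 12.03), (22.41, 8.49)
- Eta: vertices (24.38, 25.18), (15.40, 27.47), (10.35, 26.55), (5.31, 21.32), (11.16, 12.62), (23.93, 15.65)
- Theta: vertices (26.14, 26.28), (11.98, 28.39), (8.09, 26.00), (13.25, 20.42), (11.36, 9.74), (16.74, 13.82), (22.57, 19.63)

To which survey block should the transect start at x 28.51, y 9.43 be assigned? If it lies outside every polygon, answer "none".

Cast a ray rightward from (28.51, 9.43). For each polygon, the edges (by vertex number in listed order) whose endpoints lie on opposite sides of y = 9.43, where each meets that height, and whether that is right or left of the point:
Kappa: no edge straddles that height → 0 crossings.
Gamma: no edge straddles that height → 0 crossings.
Alpha: 6–7 at x≈18.679 (left), 7–1 at x≈22.291 (left) → 0 crossings.
Eta: no edge straddles that height → 0 crossings.
Theta: no edge straddles that height → 0 crossings.
All counts are even, so the point lies outside every listed polygon.

none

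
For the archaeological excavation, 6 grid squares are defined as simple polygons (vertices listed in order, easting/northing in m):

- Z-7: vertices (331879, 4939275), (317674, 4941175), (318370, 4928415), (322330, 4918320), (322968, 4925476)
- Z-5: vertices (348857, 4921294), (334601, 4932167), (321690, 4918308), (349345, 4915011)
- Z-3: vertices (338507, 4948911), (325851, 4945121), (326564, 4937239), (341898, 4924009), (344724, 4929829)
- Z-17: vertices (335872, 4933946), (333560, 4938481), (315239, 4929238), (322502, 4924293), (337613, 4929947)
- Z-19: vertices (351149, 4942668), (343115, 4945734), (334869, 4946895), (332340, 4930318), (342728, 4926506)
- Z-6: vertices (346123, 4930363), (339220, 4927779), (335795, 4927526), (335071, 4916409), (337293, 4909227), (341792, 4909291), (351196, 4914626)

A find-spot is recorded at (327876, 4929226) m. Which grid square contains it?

Z-17

Cast a ray rightward from (327876, 4929226). For each polygon, the edges (by vertex number in listed order) whose endpoints lie on opposite sides of northing = 4929226, where each meets that height, and whether that is right or left of the point:
Z-7: 2–3 at easting≈318325.8 (left), 5–1 at easting≈325389.6 (left) → 0 crossings.
Z-5: 1–2 at easting≈338457.1 (right), 2–3 at easting≈331861.2 (right) → 2 crossings.
Z-3: 3–4 at easting≈335851.3 (right), 4–5 at easting≈344431.2 (right) → 2 crossings.
Z-17: 3–4 at easting≈315256.6 (left), 4–5 at easting≈335686.0 (right) → 1 crossing.
Z-19: 4–5 at easting≈335315.8 (right), 5–1 at easting≈344145.2 (right) → 2 crossings.
Z-6: 1–2 at easting≈343085.6 (right), 7–1 at easting≈346489.5 (right) → 2 crossings.
Only Z-17 has an odd count, so the point is inside Z-17.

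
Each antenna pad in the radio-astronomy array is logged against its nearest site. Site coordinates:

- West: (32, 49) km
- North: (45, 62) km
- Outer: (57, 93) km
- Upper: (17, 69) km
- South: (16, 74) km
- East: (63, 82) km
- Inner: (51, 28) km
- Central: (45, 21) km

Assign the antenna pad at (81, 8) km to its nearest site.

Squared distances to each site:
West: 4082.000; North: 4212.000; Outer: 7801.000; Upper: 7817.000; South: 8581.000; East: 5800.000; Inner: 1300.000; Central: 1465.000.
Minimum at Inner.

Inner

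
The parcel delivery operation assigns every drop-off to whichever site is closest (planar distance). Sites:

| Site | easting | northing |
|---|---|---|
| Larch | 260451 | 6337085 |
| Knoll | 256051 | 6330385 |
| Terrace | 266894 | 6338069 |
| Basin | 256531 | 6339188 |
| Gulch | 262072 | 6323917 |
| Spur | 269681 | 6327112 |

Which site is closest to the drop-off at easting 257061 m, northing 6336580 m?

Basin

Squared distances to each site:
Larch: 11747125.000; Knoll: 39398125.000; Terrace: 98905010.000; Basin: 7082564.000; Gulch: 185461690.000; Spur: 248907424.000.
Minimum at Basin.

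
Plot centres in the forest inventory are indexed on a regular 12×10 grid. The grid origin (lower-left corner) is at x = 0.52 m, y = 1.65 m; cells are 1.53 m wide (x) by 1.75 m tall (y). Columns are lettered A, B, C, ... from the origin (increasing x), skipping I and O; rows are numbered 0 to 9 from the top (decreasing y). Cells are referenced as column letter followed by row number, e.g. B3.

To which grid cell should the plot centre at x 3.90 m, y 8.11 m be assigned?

C6

Column index: ⌊(3.90 − 0.52) / 1.53⌋ = ⌊2.209⌋ = 2 → column C
Row offset from origin: ⌊(8.11 − 1.65) / 1.75⌋ = ⌊3.691⌋ = 3 → row 6 (counted from top)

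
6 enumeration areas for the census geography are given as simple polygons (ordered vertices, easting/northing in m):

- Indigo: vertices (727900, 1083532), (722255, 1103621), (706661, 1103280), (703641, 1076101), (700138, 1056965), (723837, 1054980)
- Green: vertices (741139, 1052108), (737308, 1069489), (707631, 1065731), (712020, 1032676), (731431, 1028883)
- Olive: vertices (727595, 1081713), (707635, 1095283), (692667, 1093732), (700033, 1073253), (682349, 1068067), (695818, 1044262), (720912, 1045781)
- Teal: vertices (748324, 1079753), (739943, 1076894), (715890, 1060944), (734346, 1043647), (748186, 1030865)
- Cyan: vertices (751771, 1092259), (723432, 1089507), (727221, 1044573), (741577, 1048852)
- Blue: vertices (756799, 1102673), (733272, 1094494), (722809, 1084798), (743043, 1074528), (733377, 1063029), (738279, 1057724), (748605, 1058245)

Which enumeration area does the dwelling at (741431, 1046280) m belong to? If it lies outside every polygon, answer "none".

Teal

Cast a ray rightward from (741431, 1046280). For each polygon, the edges (by vertex number in listed order) whose endpoints lie on opposite sides of northing = 1046280, where each meets that height, and whether that is right or left of the point:
Indigo: no edge straddles that height → 0 crossings.
Green: 3–4 at easting≈710213.7 (left), 5–1 at easting≈738702.9 (left) → 0 crossings.
Olive: 5–6 at easting≈694676.2 (left), 7–1 at easting≈721004.8 (left) → 0 crossings.
Teal: 3–4 at easting≈731536.6 (left), 5–1 at easting≈748229.5 (right) → 1 crossing.
Cyan: 2–3 at easting≈727077.1 (left), 3–4 at easting≈732948.0 (left) → 0 crossings.
Blue: no edge straddles that height → 0 crossings.
Only Teal has an odd count, so the point is inside Teal.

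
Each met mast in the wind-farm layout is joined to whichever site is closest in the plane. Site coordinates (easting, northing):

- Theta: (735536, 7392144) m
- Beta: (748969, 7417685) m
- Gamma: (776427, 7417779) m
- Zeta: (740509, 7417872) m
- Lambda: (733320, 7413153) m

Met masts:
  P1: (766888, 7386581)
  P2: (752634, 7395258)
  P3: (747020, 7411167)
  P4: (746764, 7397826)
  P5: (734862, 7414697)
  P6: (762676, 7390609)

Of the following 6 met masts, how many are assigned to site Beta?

1

P1 → Theta
P2 → Theta
P3 → Beta
P4 → Theta
P5 → Lambda
P6 → Theta
1 of the 6 goes to Beta.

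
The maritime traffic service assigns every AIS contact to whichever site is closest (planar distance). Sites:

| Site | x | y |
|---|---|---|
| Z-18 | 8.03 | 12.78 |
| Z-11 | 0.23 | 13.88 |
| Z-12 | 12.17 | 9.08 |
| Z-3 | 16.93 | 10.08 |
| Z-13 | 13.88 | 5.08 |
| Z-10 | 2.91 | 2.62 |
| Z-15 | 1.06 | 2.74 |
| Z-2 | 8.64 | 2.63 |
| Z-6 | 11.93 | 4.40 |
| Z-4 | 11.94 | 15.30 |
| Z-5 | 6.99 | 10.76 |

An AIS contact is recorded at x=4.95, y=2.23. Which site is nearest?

Squared distances to each site:
Z-18: 120.789; Z-11: 158.001; Z-12: 99.051; Z-3: 205.143; Z-13: 87.867; Z-10: 4.314; Z-15: 15.392; Z-2: 13.776; Z-6: 53.429; Z-4: 219.685; Z-5: 76.922.
Minimum at Z-10.

Z-10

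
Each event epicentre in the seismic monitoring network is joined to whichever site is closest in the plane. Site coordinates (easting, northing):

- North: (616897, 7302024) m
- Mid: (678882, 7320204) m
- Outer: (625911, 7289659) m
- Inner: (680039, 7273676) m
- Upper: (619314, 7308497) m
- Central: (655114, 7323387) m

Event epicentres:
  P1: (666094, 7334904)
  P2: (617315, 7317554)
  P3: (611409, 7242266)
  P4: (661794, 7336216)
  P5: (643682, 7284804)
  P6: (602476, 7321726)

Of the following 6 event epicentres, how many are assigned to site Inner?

P1 → Central
P2 → Upper
P3 → Outer
P4 → Central
P5 → Outer
P6 → Upper
0 of the 6 go to Inner.

0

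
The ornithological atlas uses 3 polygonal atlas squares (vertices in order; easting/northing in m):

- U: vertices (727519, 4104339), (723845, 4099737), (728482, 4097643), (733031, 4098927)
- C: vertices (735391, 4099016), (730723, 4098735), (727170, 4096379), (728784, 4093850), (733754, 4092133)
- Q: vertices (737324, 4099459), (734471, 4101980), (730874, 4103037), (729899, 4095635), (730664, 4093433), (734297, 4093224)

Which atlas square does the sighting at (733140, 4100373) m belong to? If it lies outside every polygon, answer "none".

Cast a ray rightward from (733140, 4100373). For each polygon, the edges (by vertex number in listed order) whose endpoints lie on opposite sides of northing = 4100373, where each meets that height, and whether that is right or left of the point:
U: 1–2 at easting≈724352.7 (left), 4–1 at easting≈731558.3 (left) → 0 crossings.
C: no edge straddles that height → 0 crossings.
Q: 1–2 at easting≈736289.6 (right), 3–4 at easting≈730523.1 (left) → 1 crossing.
Only Q has an odd count, so the point is inside Q.

Q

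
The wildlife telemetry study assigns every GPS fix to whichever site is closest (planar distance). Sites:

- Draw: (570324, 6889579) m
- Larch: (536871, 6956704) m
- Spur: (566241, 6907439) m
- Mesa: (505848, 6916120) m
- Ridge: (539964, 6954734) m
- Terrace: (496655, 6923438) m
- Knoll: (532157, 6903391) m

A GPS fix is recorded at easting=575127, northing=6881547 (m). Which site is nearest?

Squared distances to each site:
Draw: 87581833.000; Larch: 7112096185.000; Spur: 749356660.000; Mesa: 5994872170.000; Ridge: 6592773538.000; Terrace: 7912710665.000; Knoll: 2323581236.000.
Minimum at Draw.

Draw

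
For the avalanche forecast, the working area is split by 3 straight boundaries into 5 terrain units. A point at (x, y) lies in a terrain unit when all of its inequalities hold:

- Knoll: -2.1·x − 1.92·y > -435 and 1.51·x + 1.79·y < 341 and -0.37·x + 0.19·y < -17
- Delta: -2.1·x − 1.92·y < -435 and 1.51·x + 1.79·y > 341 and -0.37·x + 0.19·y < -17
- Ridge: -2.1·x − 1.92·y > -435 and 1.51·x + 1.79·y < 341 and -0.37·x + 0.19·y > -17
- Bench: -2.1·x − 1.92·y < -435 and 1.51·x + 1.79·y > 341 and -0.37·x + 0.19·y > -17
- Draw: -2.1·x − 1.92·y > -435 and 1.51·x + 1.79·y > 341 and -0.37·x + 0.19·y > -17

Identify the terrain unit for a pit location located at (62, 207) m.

Bench

-2.1·62 − 1.92·207 = -527.640, which is < -435
1.51·62 + 1.79·207 = 464.150, which is > 341
-0.37·62 + 0.19·207 = 16.390, which is > -17
This sign pattern matches Bench.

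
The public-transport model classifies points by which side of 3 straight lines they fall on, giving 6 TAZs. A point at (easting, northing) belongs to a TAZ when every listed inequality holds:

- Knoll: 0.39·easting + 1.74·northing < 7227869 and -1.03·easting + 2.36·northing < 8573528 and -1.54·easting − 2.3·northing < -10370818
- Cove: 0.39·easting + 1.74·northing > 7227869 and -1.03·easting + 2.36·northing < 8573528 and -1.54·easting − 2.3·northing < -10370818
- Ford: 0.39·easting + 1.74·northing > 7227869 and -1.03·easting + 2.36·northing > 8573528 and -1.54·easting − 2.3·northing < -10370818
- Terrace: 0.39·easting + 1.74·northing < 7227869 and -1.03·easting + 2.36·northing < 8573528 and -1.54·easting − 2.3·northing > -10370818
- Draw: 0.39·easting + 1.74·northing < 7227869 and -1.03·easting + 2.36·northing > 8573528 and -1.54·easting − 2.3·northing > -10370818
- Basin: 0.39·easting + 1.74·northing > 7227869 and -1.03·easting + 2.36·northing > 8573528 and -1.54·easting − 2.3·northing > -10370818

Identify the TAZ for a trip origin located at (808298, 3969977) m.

Knoll

0.39·808298 + 1.74·3969977 = 7222996.200, which is < 7227869
-1.03·808298 + 2.36·3969977 = 8536598.780, which is < 8573528
-1.54·808298 − 2.3·3969977 = -10375726.020, which is < -10370818
This sign pattern matches Knoll.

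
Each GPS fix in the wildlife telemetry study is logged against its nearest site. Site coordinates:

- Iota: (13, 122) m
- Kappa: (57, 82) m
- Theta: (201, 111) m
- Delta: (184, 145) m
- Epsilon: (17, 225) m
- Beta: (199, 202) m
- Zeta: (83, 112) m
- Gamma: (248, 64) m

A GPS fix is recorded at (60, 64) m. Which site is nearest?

Kappa

Squared distances to each site:
Iota: 5573.000; Kappa: 333.000; Theta: 22090.000; Delta: 21937.000; Epsilon: 27770.000; Beta: 38365.000; Zeta: 2833.000; Gamma: 35344.000.
Minimum at Kappa.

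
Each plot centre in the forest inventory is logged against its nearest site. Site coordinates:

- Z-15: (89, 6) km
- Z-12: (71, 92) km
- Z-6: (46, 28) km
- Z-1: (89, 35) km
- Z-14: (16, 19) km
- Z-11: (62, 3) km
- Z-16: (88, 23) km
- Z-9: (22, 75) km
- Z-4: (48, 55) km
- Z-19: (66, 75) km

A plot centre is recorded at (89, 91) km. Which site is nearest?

Squared distances to each site:
Z-15: 7225.000; Z-12: 325.000; Z-6: 5818.000; Z-1: 3136.000; Z-14: 10513.000; Z-11: 8473.000; Z-16: 4625.000; Z-9: 4745.000; Z-4: 2977.000; Z-19: 785.000.
Minimum at Z-12.

Z-12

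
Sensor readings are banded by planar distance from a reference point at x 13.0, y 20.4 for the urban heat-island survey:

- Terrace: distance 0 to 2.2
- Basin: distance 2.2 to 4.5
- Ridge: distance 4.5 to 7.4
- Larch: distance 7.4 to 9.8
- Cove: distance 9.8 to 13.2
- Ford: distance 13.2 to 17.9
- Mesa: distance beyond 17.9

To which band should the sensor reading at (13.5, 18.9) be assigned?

Distance = √((13.5−13.0)² + (18.9−20.4)²) = √(0.250 + 2.250) = 1.581.
0 ≤ 1.581 < 2.2 → Terrace.

Terrace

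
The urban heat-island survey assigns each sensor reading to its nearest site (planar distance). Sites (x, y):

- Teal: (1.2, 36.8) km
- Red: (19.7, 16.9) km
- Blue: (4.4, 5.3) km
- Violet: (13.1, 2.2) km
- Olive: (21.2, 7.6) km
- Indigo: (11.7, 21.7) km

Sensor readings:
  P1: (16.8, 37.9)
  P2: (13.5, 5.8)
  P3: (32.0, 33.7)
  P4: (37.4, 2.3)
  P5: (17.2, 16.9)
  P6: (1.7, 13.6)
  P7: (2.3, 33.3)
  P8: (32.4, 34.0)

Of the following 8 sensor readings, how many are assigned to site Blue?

P1 → Teal
P2 → Violet
P3 → Red
P4 → Olive
P5 → Red
P6 → Blue
P7 → Teal
P8 → Red
1 of the 8 goes to Blue.

1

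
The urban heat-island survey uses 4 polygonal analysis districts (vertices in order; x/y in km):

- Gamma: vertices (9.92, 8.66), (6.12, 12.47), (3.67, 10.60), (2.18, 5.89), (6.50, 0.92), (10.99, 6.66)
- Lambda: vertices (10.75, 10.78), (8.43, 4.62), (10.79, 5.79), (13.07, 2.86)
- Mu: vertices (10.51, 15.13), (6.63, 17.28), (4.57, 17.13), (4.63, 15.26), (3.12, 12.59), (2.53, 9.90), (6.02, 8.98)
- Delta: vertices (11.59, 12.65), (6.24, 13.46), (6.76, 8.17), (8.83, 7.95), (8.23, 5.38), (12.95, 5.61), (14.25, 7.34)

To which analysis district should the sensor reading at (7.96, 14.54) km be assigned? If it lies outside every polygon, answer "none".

Cast a ray rightward from (7.96, 14.54). For each polygon, the edges (by vertex number in listed order) whose endpoints lie on opposite sides of y = 14.54, where each meets that height, and whether that is right or left of the point:
Gamma: no edge straddles that height → 0 crossings.
Lambda: no edge straddles that height → 0 crossings.
Mu: 4–5 at x≈4.223 (left), 7–1 at x≈10.079 (right) → 1 crossing.
Delta: no edge straddles that height → 0 crossings.
Only Mu has an odd count, so the point is inside Mu.

Mu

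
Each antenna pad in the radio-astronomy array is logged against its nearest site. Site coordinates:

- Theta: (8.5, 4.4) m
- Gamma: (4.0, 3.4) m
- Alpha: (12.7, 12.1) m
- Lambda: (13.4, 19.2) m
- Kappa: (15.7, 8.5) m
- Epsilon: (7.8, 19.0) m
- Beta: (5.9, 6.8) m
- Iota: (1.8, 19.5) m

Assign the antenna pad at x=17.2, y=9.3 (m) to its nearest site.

Squared distances to each site:
Theta: 99.700; Gamma: 209.050; Alpha: 28.090; Lambda: 112.450; Kappa: 2.890; Epsilon: 182.450; Beta: 133.940; Iota: 341.200.
Minimum at Kappa.

Kappa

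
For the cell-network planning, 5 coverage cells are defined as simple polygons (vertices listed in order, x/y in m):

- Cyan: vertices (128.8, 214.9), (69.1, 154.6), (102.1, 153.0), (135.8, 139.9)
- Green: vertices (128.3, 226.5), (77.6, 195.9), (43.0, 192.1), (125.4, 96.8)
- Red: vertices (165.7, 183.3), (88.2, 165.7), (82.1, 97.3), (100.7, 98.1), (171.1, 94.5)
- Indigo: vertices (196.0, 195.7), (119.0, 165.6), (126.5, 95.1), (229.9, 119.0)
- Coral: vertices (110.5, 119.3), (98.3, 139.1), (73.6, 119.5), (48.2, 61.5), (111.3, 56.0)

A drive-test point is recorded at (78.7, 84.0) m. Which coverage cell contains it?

Cast a ray rightward from (78.7, 84.0). For each polygon, the edges (by vertex number in listed order) whose endpoints lie on opposite sides of y = 84.0, where each meets that height, and whether that is right or left of the point:
Cyan: no edge straddles that height → 0 crossings.
Green: no edge straddles that height → 0 crossings.
Red: no edge straddles that height → 0 crossings.
Indigo: no edge straddles that height → 0 crossings.
Coral: 3–4 at x≈58.05 (left), 5–1 at x≈110.95 (right) → 1 crossing.
Only Coral has an odd count, so the point is inside Coral.

Coral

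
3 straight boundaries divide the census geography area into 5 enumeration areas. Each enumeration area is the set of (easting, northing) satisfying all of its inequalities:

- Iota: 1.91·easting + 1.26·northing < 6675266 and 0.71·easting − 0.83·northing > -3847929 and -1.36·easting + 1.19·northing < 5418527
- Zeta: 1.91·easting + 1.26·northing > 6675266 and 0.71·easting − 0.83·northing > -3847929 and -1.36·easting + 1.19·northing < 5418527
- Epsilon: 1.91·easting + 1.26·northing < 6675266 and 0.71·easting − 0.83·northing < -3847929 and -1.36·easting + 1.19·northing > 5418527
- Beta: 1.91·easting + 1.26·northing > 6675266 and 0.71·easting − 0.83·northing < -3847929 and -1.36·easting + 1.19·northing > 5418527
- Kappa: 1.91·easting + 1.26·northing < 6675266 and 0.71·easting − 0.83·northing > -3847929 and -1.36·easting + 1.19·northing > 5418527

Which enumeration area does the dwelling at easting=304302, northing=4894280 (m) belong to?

1.91·304302 + 1.26·4894280 = 6748009.620, which is > 6675266
0.71·304302 − 0.83·4894280 = -3846197.980, which is > -3847929
-1.36·304302 + 1.19·4894280 = 5410342.480, which is < 5418527
This sign pattern matches Zeta.

Zeta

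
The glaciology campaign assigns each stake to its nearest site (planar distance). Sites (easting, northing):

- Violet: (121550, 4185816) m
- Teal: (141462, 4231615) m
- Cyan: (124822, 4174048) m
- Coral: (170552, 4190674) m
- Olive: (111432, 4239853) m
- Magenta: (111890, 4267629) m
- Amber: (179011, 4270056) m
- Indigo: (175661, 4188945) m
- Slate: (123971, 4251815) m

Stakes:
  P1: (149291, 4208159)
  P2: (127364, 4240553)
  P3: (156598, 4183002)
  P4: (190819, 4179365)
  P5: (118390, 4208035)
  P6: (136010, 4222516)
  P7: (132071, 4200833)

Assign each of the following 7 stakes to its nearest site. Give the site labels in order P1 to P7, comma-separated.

Teal, Slate, Coral, Indigo, Violet, Teal, Violet

P1 → Teal (d²=611477177.00)
P2 → Slate (d²=138345093.00)
P3 → Coral (d²=253573700.00)
P4 → Indigo (d²=321541364.00)
P5 → Violet (d²=503669561.00)
P6 → Teal (d²=112516105.00)
P7 → Violet (d²=336201730.00)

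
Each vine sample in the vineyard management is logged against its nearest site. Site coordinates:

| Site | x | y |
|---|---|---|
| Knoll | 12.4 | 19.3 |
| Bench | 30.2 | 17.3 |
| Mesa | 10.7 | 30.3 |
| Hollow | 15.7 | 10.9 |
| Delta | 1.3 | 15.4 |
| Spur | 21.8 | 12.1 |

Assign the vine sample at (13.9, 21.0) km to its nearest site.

Knoll

Squared distances to each site:
Knoll: 5.140; Bench: 279.380; Mesa: 96.730; Hollow: 105.250; Delta: 190.120; Spur: 141.620.
Minimum at Knoll.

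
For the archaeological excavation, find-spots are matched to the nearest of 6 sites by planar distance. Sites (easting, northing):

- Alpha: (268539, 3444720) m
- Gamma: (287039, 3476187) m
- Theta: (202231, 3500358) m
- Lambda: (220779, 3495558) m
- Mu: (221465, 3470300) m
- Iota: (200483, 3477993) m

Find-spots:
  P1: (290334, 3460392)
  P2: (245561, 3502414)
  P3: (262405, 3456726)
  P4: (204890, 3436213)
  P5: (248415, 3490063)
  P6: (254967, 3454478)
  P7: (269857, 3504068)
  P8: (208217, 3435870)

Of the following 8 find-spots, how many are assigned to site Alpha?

P1 → Gamma
P2 → Lambda
P3 → Alpha
P4 → Mu
P5 → Lambda
P6 → Alpha
P7 → Gamma
P8 → Mu
2 of the 8 go to Alpha.

2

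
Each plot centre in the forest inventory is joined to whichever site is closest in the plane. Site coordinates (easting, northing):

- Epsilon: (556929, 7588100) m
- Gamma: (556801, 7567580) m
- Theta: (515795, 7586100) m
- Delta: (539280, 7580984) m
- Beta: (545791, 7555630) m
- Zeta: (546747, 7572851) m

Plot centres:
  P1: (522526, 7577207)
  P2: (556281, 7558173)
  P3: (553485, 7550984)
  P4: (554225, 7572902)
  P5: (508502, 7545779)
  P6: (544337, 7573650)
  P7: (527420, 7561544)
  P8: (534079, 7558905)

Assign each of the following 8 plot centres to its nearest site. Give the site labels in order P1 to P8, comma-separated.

Theta, Gamma, Beta, Gamma, Beta, Zeta, Beta, Beta

P1 → Theta (d²=124391810.00)
P2 → Gamma (d²=88762049.00)
P3 → Beta (d²=80782952.00)
P4 → Gamma (d²=34959460.00)
P5 → Beta (d²=1487511722.00)
P6 → Zeta (d²=6446501.00)
P7 → Beta (d²=372469037.00)
P8 → Beta (d²=147896569.00)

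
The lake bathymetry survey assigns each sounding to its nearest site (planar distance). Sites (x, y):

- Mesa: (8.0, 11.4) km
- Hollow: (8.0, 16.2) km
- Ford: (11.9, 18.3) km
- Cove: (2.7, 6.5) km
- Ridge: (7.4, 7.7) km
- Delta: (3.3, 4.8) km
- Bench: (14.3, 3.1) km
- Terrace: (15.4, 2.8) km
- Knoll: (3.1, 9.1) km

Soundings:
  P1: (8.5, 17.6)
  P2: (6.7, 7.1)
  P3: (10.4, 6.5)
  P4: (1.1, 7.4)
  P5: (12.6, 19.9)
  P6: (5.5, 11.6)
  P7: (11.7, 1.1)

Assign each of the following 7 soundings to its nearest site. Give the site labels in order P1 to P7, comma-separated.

P1 → Hollow (d²=2.21)
P2 → Ridge (d²=0.85)
P3 → Ridge (d²=10.44)
P4 → Cove (d²=3.37)
P5 → Ford (d²=3.05)
P6 → Mesa (d²=6.29)
P7 → Bench (d²=10.76)

Hollow, Ridge, Ridge, Cove, Ford, Mesa, Bench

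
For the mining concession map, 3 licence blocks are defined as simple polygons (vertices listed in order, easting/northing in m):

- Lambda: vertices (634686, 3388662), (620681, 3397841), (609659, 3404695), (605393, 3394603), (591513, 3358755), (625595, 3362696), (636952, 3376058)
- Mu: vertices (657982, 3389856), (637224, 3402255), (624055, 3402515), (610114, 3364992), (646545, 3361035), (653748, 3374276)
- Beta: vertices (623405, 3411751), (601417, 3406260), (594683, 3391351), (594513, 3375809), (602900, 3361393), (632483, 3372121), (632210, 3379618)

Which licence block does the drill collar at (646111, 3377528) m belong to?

Cast a ray rightward from (646111, 3377528). For each polygon, the edges (by vertex number in listed order) whose endpoints lie on opposite sides of northing = 3377528, where each meets that height, and whether that is right or left of the point:
Lambda: 4–5 at easting≈598781.7 (left), 7–1 at easting≈636687.7 (left) → 0 crossings.
Mu: 3–4 at easting≈614771.5 (left), 6–1 at easting≈654631.8 (right) → 1 crossing.
Beta: 3–4 at easting≈594531.8 (left), 6–7 at easting≈632286.1 (left) → 0 crossings.
Only Mu has an odd count, so the point is inside Mu.

Mu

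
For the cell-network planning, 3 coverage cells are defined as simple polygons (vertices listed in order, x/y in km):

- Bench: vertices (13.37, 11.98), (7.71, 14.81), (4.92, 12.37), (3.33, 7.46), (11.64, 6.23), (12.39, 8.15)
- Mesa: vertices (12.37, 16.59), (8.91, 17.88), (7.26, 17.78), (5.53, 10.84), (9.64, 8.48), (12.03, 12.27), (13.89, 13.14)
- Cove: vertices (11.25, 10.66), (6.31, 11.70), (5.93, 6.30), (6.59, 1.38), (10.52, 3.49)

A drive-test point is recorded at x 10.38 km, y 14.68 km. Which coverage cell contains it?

Mesa

Cast a ray rightward from (10.38, 14.68). For each polygon, the edges (by vertex number in listed order) whose endpoints lie on opposite sides of y = 14.68, where each meets that height, and whether that is right or left of the point:
Bench: 1–2 at x≈7.970 (left), 2–3 at x≈7.561 (left) → 0 crossings.
Mesa: 3–4 at x≈6.487 (left), 7–1 at x≈13.212 (right) → 1 crossing.
Cove: no edge straddles that height → 0 crossings.
Only Mesa has an odd count, so the point is inside Mesa.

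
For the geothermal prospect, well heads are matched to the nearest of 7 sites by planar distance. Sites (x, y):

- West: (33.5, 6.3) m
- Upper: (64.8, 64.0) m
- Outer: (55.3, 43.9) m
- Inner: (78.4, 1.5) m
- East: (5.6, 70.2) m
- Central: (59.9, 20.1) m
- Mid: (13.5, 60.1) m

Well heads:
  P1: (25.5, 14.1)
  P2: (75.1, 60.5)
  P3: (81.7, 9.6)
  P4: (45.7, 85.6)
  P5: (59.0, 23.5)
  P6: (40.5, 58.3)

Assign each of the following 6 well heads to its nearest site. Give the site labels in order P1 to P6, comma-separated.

P1 → West (d²=124.84)
P2 → Upper (d²=118.34)
P3 → Inner (d²=76.50)
P4 → Upper (d²=831.37)
P5 → Central (d²=12.37)
P6 → Outer (d²=426.40)

West, Upper, Inner, Upper, Central, Outer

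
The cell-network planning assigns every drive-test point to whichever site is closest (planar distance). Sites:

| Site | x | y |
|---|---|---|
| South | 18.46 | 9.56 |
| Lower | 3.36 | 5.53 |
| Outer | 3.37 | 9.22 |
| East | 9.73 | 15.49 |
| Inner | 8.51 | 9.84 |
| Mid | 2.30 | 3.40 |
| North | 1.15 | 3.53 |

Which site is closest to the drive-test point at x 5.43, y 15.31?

East

Squared distances to each site:
South: 202.843; Lower: 99.933; Outer: 41.332; East: 18.522; Inner: 39.407; Mid: 151.645; North: 157.087.
Minimum at East.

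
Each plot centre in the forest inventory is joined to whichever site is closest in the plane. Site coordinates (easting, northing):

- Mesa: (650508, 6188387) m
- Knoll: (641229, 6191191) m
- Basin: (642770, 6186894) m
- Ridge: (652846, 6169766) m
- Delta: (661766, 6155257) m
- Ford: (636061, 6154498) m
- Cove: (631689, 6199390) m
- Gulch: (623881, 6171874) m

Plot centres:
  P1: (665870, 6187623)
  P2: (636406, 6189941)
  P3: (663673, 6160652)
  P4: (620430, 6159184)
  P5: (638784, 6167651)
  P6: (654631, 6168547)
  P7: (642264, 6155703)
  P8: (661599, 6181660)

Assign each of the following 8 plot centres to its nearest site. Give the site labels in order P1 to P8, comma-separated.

Mesa, Knoll, Delta, Gulch, Ford, Ridge, Ford, Mesa

P1 → Mesa (d²=236574740.00)
P2 → Knoll (d²=24823829.00)
P3 → Delta (d²=32742674.00)
P4 → Gulch (d²=172945501.00)
P5 → Ford (d²=180416138.00)
P6 → Ridge (d²=4672186.00)
P7 → Ford (d²=39929234.00)
P8 → Mesa (d²=168262810.00)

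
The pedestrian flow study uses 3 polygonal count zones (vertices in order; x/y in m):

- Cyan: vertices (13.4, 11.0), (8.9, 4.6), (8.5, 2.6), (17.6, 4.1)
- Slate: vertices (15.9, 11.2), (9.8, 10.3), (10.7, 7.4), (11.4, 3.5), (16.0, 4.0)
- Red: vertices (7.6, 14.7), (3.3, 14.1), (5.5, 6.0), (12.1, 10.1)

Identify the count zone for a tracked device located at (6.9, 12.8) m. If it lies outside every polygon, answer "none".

Red

Cast a ray rightward from (6.9, 12.8). For each polygon, the edges (by vertex number in listed order) whose endpoints lie on opposite sides of y = 12.8, where each meets that height, and whether that is right or left of the point:
Cyan: no edge straddles that height → 0 crossings.
Slate: no edge straddles that height → 0 crossings.
Red: 2–3 at x≈3.65 (left), 4–1 at x≈9.46 (right) → 1 crossing.
Only Red has an odd count, so the point is inside Red.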